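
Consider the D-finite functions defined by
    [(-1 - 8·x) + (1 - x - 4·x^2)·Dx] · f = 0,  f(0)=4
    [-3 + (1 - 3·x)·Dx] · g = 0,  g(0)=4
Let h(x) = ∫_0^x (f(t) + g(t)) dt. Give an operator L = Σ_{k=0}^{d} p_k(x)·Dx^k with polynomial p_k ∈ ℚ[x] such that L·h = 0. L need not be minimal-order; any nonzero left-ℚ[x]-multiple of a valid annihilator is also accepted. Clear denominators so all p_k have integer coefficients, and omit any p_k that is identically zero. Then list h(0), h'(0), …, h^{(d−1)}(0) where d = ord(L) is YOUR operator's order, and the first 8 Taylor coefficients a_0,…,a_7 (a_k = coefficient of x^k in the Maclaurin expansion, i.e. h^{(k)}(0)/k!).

f: a_k = 4, 4, 20, 36, 116, 260, 724, 1764, …
g: a_k = 4, 12, 36, 108, 324, 972, 2916, 8748, …
f+g: L₀ = lclm(L_f,L_g), ord ≤ 1+1.
∫: right-multiply L₀ by Dx.
L = (6 - 72·x + 144·x^2 - 144·x^3)·Dx + (4 - 84·x^2 + 252·x^3 - 288·x^4)·Dx^2 + (-1 + 8·x - 21·x^2 + 8·x^3 + 54·x^4 - 72·x^5)·Dx^3  (order 3).
h: a_k = 0, 8, 8, 56/3, 36, 88, 616/3, 520, …
ICs: h(0) = 0, h′(0) = 8, h′′(0) = 16.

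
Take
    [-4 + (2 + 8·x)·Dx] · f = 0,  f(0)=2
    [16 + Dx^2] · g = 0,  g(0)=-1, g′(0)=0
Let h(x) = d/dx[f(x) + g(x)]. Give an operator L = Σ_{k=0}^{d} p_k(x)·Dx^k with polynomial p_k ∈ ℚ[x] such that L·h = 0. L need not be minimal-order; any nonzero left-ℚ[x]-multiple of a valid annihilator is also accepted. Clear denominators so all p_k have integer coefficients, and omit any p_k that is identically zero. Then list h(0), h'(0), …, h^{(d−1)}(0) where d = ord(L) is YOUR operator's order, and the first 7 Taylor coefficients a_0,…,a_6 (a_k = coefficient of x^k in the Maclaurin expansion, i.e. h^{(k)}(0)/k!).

L = (-608 - 1024·x - 2048·x^2) + (-112 - 960·x - 3072·x^2 - 4096·x^3)·Dx + (-38 - 64·x - 128·x^2)·Dx^2 + (-7 - 60·x - 192·x^2 - 256·x^3)·Dx^3  (order 3).
h: a_k = 4, 8, 24, -368/3, 280, -14608/15, 3696, …
ICs: h(0) = 4, h′(0) = 8, h′′(0) = 48.

f: a_k = 2, 4, -4, 8, -20, 56, -168, …
g: a_k = -1, 0, 8, 0, -32/3, 0, 256/45, …
Sum ⇒ L₀ = lclm(L_f,L_g) in ℚ(x)⟨Dx⟩.
h=h₀': d/dx-closure on L₀ ⇒ L.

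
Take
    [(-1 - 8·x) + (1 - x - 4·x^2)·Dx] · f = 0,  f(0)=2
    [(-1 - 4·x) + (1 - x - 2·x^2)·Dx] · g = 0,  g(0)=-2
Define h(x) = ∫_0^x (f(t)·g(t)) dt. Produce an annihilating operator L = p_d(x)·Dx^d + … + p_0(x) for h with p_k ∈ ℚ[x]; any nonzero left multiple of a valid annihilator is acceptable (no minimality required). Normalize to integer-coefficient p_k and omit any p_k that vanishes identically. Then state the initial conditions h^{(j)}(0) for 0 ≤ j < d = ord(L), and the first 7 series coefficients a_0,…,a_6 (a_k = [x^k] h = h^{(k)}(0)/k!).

L = (-2 - 10·x + 18·x^2 + 32·x^3)·Dx + (1 - 2·x - 5·x^2 + 6·x^3 + 8·x^4)·Dx^2  (order 2).
h: a_k = 0, -4, -4, -12, -22, -276/5, -356/3, …
ICs: h(0) = 0, h′(0) = -4.

f: a_k = 2, 2, 10, 18, 58, 130, 362, …
g: a_k = -2, -2, -6, -10, -22, -42, -86, …
f·g: L₀ = L_f ⊗_s L_g, ord ≤ 1·1.
Integrate: L := L₀·Dx.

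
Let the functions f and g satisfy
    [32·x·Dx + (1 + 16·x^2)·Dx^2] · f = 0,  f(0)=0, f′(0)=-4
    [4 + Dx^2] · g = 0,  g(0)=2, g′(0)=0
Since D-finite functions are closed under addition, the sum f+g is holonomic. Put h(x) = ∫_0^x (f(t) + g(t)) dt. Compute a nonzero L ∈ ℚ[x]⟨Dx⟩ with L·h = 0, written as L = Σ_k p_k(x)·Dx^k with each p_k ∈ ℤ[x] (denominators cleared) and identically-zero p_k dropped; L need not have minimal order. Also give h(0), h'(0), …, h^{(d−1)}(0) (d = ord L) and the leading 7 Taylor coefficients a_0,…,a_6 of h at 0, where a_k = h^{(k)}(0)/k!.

L = (-6016·x + 102400·x^3 + 32768·x^5)·Dx^2 + (-28 + 1216·x^2 + 27648·x^4 + 16384·x^6)·Dx^3 + (-1504·x + 25600·x^3 + 8192·x^5)·Dx^4 + (-7 + 304·x^2 + 6912·x^4 + 4096·x^6)·Dx^5  (order 5).
h: a_k = 0, 2, -2, -4/3, 16/3, 4/15, -512/15, …
ICs: h(0) = 0, h′(0) = 2, h′′(0) = -4, h′′′(0) = -8, h′′′′(0) = 128.

f: a_k = 0, -4, 0, 64/3, 0, -1024/5, 0, …
g: a_k = 2, 0, -4, 0, 4/3, 0, -8/45, …
Weyl lclm of L_f,L_g ⇒ L₀ (ord ≤ 4).
Integrate: L := L₀·Dx.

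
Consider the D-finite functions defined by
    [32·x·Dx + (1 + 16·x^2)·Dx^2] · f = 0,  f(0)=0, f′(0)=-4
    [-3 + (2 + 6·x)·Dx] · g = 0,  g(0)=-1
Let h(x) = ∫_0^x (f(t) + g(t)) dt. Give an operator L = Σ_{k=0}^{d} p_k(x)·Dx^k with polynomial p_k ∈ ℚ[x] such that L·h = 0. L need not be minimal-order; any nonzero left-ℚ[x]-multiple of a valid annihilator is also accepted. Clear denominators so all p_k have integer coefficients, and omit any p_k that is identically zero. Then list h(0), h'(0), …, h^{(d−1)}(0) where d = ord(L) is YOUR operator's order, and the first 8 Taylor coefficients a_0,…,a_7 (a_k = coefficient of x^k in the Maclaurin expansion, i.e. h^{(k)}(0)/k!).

L = (-192 - 1440·x + 9216·x^2 + 13824·x^3)·Dx^2 + (-155 - 768·x + 4128·x^2 + 36864·x^3 + 48384·x^4)·Dx^3 + (-6 + 110·x + 576·x^2 + 2624·x^3 + 10752·x^4 + 13824·x^5)·Dx^4  (order 4).
h: a_k = 0, -1, -11/4, 3/8, 943/192, 81/128, -270649/7680, 2187/1024, …
ICs: h(0) = 0, h′(0) = -1, h′′(0) = -11/2, h′′′(0) = 9/4.

f: a_k = 0, -4, 0, 64/3, 0, -1024/5, 0, 16384/7, …
g: a_k = -1, -3/2, 9/8, -27/16, 405/128, -1701/256, 15309/1024, -72171/2048, …
Weyl lclm of L_f,L_g ⇒ L₀ (ord ≤ 3).
Integrate: L := L₀·Dx.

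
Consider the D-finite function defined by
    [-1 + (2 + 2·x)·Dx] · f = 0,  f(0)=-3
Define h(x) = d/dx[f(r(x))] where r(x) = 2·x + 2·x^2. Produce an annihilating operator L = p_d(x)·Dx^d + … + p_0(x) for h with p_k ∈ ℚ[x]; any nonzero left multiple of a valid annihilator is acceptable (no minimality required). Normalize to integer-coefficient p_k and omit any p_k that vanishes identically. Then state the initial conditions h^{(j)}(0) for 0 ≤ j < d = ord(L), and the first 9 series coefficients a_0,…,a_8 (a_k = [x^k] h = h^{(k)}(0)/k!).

L = 1 + (-1 - 4·x - 6·x^2 - 4·x^3)·Dx  (order 1).
h: a_k = -3, -3, 9/2, -9/2, 15/8, 27/8, -147/16, 183/16, -729/128, …
ICs: h(0) = -3.

f: a_k = -3, -3/2, 3/8, -3/16, 15/128, -21/256, 63/1024, -99/2048, 1287/32768, …
h₀=f(r): pull back L_f along r ⇒ L₀.
h₀' ⇒ L via d/dx closure of L₀.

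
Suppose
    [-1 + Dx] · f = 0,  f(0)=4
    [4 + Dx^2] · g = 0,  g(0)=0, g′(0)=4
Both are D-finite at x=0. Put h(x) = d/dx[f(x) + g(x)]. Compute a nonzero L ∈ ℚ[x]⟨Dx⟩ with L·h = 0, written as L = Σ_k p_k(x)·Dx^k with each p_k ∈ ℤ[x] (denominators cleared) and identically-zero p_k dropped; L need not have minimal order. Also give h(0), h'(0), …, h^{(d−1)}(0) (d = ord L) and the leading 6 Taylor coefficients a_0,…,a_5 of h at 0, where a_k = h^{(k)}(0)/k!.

L = 4 - 4·Dx + Dx^2 - Dx^3  (order 3).
h: a_k = 8, 4, -6, 2/3, 17/6, 1/30, …
ICs: h(0) = 8, h′(0) = 4, h′′(0) = -12.

f: a_k = 4, 4, 2, 2/3, 1/6, 1/30, …
g: a_k = 0, 4, 0, -8/3, 0, 8/15, …
Sum ⇒ L₀ = lclm(L_f,L_g) in ℚ(x)⟨Dx⟩.
h=h₀': d/dx-closure on L₀ ⇒ L.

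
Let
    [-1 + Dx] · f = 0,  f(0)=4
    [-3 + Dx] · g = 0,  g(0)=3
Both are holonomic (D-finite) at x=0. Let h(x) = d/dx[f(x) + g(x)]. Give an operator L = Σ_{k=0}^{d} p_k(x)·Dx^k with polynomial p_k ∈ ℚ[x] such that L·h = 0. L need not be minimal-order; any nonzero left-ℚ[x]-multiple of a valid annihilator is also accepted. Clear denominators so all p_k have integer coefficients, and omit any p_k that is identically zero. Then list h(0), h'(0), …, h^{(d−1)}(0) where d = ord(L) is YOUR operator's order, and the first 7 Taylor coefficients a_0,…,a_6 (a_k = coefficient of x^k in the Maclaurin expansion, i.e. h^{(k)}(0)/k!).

f: a_k = 4, 4, 2, 2/3, 1/6, 1/30, 1/180, …
g: a_k = 3, 9, 27/2, 27/2, 81/8, 243/40, 243/80, …
L₀ := lclm(L_f,L_g); ord L₀ ≤ 1+1.
Derive L from L₀ (diff closure).
L = 3 - 4·Dx + Dx^2  (order 2).
h: a_k = 13, 31, 85/2, 247/6, 733/24, 2191/120, 1313/144, …
ICs: h(0) = 13, h′(0) = 31.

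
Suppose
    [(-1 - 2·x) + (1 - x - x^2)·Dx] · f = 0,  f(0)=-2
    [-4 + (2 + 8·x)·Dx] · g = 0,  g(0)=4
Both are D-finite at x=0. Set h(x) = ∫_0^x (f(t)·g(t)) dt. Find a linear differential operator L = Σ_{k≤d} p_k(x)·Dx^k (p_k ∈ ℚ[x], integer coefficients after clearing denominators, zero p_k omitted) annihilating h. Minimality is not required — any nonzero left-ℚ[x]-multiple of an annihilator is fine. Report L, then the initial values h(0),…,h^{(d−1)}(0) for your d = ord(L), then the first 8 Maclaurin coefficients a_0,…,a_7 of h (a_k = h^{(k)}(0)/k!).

f: a_k = -2, -2, -4, -6, -10, -16, -26, -42, …
g: a_k = 4, 8, -8, 16, -40, 112, -336, 1056, …
L₀ := L_f ⊗_s L_g (sym. prod.), ord ≤ 1.
h=∫₀ˣh₀: take L = L₀·Dx.
L = (3 + 4·x + 6·x^2)·Dx + (-1 - 3·x + 5·x^2 + 4·x^3)·Dx^2  (order 2).
h: a_k = 0, -8, -12, -16/3, -18, -8/5, -152/3, 360/7, …
ICs: h(0) = 0, h′(0) = -8.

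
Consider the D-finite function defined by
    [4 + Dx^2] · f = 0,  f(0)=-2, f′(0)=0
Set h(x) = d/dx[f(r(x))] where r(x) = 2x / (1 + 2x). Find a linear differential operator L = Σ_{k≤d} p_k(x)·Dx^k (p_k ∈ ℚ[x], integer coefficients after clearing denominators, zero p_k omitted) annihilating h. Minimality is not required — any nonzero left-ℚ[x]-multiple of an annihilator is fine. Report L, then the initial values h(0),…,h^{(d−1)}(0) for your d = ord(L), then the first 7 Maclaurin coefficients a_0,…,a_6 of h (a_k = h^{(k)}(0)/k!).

f: a_k = -2, 0, 4, 0, -4/3, 0, 8/45, …
L₀ from L_f via x↦r, Dx↦r'^{-1}Dx.
h₀' ⇒ L via d/dx closure of L₀.
L = (40 + 96·x + 96·x^2) + (12 + 72·x + 144·x^2 + 96·x^3)·Dx + (1 + 8·x + 24·x^2 + 32·x^3 + 16·x^4)·Dx^2  (order 2).
h: a_k = 0, 32, -192, 2048/3, -5120/3, 39424/15, 7168/5, …
ICs: h(0) = 0, h′(0) = 32.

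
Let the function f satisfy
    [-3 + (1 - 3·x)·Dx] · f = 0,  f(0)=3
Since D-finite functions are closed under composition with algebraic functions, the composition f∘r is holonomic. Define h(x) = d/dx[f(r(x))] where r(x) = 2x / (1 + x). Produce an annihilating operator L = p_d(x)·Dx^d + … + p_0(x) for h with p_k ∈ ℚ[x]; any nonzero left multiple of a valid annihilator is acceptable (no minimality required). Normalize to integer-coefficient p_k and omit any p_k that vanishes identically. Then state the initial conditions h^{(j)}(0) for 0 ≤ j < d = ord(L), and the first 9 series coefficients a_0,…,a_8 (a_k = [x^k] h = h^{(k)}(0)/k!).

f: a_k = 3, 9, 27, 81, 243, 729, 2187, 6561, 19683, …
Change of var in L_f (x↦r) gives L₀.
h=h₀': d/dx-closure on L₀ ⇒ L.
L = 10 + (-1 + 5·x)·Dx  (order 1).
h: a_k = 18, 180, 1350, 9000, 56250, 337500, 1968750, 11250000, 63281250, …
ICs: h(0) = 18.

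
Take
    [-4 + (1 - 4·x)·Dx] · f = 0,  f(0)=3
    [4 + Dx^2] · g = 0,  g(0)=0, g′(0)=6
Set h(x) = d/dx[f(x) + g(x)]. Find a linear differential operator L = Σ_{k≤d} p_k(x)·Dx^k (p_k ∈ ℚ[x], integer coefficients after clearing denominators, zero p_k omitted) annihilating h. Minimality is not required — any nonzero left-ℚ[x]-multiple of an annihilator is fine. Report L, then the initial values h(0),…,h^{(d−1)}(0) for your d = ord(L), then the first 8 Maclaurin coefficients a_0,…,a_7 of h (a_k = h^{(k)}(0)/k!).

L = (1568 - 256·x + 512·x^2) + (-100 + 432·x - 192·x^2 + 256·x^3)·Dx + (392 - 64·x + 128·x^2)·Dx^2 + (-25 + 108·x - 48·x^2 + 64·x^3)·Dx^3  (order 3).
h: a_k = 18, 96, 564, 3072, 15364, 73728, 5160952/15, 1572864, …
ICs: h(0) = 18, h′(0) = 96, h′′(0) = 1128.

f: a_k = 3, 12, 48, 192, 768, 3072, 12288, 49152, …
g: a_k = 0, 6, 0, -4, 0, 4/5, 0, -8/105, …
Weyl lclm of L_f,L_g ⇒ L₀ (ord ≤ 3).
Differentiate: ansatz ord ≤ ord L₀ ⇒ L.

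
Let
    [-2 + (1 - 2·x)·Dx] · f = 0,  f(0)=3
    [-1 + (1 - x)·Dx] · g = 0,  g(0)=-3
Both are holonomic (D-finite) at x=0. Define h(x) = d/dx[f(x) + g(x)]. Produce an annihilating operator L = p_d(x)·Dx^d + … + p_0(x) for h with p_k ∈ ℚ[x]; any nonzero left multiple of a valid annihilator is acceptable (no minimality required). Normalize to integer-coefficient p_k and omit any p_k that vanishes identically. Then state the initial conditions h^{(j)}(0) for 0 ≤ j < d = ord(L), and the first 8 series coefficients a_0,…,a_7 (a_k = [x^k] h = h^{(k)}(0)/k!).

L = 12 + (-9 + 12·x)·Dx + (1 - 3·x + 2·x^2)·Dx^2  (order 2).
h: a_k = 3, 18, 63, 180, 465, 1134, 2667, 6120, …
ICs: h(0) = 3, h′(0) = 18.

f: a_k = 3, 6, 12, 24, 48, 96, 192, 384, …
g: a_k = -3, -3, -3, -3, -3, -3, -3, -3, …
Weyl lclm of L_f,L_g ⇒ L₀ (ord ≤ 2).
h=h₀': d/dx-closure on L₀ ⇒ L.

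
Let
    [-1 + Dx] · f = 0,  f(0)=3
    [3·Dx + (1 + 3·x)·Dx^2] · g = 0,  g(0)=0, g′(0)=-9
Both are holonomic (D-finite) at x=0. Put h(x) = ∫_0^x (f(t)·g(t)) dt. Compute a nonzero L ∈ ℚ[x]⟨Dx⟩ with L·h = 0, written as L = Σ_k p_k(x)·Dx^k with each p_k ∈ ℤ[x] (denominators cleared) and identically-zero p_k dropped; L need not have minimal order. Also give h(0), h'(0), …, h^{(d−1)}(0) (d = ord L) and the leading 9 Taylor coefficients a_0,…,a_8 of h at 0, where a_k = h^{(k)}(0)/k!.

f: a_k = 3, 3, 3/2, 1/2, 1/8, 1/40, 1/240, 1/1680, 1/13440, …
g: a_k = 0, -9, 27/2, -27, 243/4, -729/5, 729/2, -6561/7, 19683/8, …
L₀ := L_f ⊗_s L_g (sym. prod.), ord ≤ 2.
h=∫₀ˣh₀: take L = L₀·Dx.
L = (-2 + 3·x)·Dx + (1 - 6·x)·Dx^2 + (1 + 3·x)·Dx^3  (order 3).
h: a_k = 0, 0, -27/2, 9/2, -27/2, 117/5, -3867/80, 11763/112, -133683/560, …
ICs: h(0) = 0, h′(0) = 0, h′′(0) = -27.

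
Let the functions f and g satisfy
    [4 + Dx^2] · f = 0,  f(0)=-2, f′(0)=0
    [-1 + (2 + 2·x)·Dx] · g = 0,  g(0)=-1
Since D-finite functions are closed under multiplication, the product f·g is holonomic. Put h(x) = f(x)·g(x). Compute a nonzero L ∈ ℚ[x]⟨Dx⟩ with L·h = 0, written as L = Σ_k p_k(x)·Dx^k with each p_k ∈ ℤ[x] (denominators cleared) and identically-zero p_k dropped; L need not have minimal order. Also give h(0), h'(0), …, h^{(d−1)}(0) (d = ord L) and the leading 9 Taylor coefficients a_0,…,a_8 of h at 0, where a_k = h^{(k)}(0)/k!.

f: a_k = -2, 0, 4, 0, -4/3, 0, 8/45, 0, -4/315, …
g: a_k = -1, -1/2, 1/8, -1/16, 5/128, -7/256, 21/1024, -33/2048, 429/32768, …
Product ⇒ symmetric product L₀, ord ≤ 2.
L = (19 + 32·x + 16·x^2) + (-4 - 4·x)·Dx + (4 + 8·x + 4·x^2)·Dx^2  (order 2).
h: a_k = 2, 1, -17/4, -15/8, 337/192, 181/384, -5281/23040, -3811/46080, 199649/5160960, …
ICs: h(0) = 2, h′(0) = 1.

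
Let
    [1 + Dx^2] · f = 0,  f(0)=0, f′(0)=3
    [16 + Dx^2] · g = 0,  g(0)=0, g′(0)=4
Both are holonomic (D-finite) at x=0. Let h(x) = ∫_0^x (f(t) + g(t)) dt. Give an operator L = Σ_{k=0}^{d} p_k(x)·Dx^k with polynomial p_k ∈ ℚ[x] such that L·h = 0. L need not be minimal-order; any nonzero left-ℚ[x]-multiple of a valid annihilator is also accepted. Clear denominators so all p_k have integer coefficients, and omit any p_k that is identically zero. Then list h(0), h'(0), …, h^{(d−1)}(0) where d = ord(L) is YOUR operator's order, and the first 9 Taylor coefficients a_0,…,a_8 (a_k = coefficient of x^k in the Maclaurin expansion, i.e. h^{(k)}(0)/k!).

f: a_k = 0, 3, 0, -1/2, 0, 1/40, 0, -1/1680, 0, …
g: a_k = 0, 4, 0, -32/3, 0, 128/15, 0, -1024/315, 0, …
h₀=f+g: left-lcm gives L₀, ord ≤ 4.
h=∫h₀ ⇒ L = L₀·Dx.
L = 16·Dx + 17·Dx^3 + Dx^5  (order 5).
h: a_k = 0, 0, 7/2, 0, -67/24, 0, 1027/720, 0, -2341/5760, …
ICs: h(0) = 0, h′(0) = 0, h′′(0) = 7, h′′′(0) = 0, h′′′′(0) = -67.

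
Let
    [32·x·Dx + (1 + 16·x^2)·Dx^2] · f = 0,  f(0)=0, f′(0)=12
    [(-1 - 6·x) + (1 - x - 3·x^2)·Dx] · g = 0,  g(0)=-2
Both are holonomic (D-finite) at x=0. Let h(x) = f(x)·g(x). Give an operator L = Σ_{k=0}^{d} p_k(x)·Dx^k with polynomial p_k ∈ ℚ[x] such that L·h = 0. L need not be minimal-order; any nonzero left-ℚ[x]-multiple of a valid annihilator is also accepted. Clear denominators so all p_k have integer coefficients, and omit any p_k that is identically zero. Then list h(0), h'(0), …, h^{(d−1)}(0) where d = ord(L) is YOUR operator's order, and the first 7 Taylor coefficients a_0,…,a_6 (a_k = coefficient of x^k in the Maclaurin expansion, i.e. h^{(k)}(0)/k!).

L = (6 + 32·x + 288·x^2) + (2 - 20·x + 64·x^2 + 288·x^3)·Dx + (-1 + x - 13·x^2 + 16·x^3 + 48·x^4)·Dx^2  (order 2).
h: a_k = 0, -24, -24, 32, -40, -5864/5, -6464/5, …
ICs: h(0) = 0, h′(0) = -24.

f: a_k = 0, 12, 0, -64, 0, 3072/5, 0, …
g: a_k = -2, -2, -8, -14, -38, -80, -194, …
L₀ := L_f ⊗_s L_g (sym. prod.), ord ≤ 2.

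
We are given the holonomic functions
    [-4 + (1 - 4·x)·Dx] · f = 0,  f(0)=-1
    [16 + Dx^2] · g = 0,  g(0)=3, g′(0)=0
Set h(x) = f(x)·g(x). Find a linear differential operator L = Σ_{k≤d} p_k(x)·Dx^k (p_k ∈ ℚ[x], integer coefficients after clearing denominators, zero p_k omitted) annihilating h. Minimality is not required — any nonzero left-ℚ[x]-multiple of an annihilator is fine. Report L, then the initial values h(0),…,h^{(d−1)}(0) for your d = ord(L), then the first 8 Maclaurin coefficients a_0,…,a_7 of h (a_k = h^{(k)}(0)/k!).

L = (-16 + 64·x) + 8·Dx + (-1 + 4·x)·Dx^2  (order 2).
h: a_k = -3, -12, -24, -96, -416, -1664, -99584/15, -398336/15, …
ICs: h(0) = -3, h′(0) = -12.

f: a_k = -1, -4, -16, -64, -256, -1024, -4096, -16384, …
g: a_k = 3, 0, -24, 0, 32, 0, -256/15, 0, …
Product ⇒ symmetric product L₀, ord ≤ 2.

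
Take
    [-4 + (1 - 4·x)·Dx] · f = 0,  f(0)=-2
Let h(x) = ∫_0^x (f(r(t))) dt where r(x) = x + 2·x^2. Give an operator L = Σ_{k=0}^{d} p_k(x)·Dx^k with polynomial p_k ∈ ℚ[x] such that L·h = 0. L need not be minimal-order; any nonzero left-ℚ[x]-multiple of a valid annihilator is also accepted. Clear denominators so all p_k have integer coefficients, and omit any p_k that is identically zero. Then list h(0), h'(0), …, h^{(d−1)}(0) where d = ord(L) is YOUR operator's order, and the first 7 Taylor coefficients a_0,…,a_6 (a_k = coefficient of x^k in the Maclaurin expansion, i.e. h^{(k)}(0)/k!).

f: a_k = -2, -8, -32, -128, -512, -2048, -8192, …
h₀=f(r): pull back L_f along r ⇒ L₀.
h=∫h₀ ⇒ L = L₀·Dx.
L = (4 + 16·x)·Dx + (-1 + 4·x + 8·x^2)·Dx^2  (order 2).
h: a_k = 0, -2, -4, -16, -64, -1408/5, -1280, …
ICs: h(0) = 0, h′(0) = -2.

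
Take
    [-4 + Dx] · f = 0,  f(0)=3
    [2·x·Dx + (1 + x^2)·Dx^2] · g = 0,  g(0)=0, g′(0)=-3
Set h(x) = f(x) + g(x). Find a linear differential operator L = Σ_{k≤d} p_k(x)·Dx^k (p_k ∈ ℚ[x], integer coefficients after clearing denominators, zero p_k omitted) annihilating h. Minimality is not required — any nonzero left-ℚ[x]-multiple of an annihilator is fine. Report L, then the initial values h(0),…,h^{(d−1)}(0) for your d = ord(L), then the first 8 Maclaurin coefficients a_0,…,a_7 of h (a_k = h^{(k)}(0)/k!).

f: a_k = 3, 12, 24, 32, 32, 128/5, 256/15, 1024/105, …
g: a_k = 0, -3, 0, 1, 0, -3/5, 0, 3/7, …
f+g: L₀ = lclm(L_f,L_g), ord ≤ 1+2.
L = (4 - 16·x - 12·x^2 - 16·x^3)·Dx + (-9 - 13·x^2 - 8·x^4)·Dx^2 + (2 + x + 4·x^2 + x^3 + 2·x^4)·Dx^3  (order 3).
h: a_k = 3, 9, 24, 33, 32, 25, 256/15, 1069/105, …
ICs: h(0) = 3, h′(0) = 9, h′′(0) = 48.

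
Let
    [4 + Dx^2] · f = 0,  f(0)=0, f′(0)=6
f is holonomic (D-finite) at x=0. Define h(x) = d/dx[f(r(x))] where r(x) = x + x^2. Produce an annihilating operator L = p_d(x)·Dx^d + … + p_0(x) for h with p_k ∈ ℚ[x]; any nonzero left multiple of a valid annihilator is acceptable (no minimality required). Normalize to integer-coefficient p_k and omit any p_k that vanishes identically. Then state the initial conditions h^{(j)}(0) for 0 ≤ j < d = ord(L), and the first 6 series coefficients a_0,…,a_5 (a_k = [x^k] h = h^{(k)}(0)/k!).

L = (16 + 32·x + 96·x^2 + 128·x^3 + 64·x^4) + (-6 - 12·x)·Dx + (1 + 4·x + 4·x^2)·Dx^2  (order 2).
h: a_k = 6, 12, -12, -48, -56, 0, …
ICs: h(0) = 6, h′(0) = 12.

f: a_k = 0, 6, 0, -4, 0, 4/5, …
h₀=f(r): pull back L_f along r ⇒ L₀.
Differentiate: ansatz ord ≤ ord L₀ ⇒ L.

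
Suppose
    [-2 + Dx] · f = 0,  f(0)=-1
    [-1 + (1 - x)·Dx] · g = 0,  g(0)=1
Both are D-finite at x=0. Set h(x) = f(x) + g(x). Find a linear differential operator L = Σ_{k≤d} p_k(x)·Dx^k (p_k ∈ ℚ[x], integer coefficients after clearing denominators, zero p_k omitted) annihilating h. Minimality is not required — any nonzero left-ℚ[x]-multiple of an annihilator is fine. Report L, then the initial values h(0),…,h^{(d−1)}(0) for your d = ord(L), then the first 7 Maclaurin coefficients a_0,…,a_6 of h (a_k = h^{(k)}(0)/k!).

f: a_k = -1, -2, -2, -4/3, -2/3, -4/15, -4/45, …
g: a_k = 1, 1, 1, 1, 1, 1, 1, …
Weyl lclm of L_f,L_g ⇒ L₀ (ord ≤ 2).
L = 4·x + (2 - 8·x + 4·x^2)·Dx + (-1 + 3·x - 2·x^2)·Dx^2  (order 2).
h: a_k = 0, -1, -1, -1/3, 1/3, 11/15, 41/45, …
ICs: h(0) = 0, h′(0) = -1.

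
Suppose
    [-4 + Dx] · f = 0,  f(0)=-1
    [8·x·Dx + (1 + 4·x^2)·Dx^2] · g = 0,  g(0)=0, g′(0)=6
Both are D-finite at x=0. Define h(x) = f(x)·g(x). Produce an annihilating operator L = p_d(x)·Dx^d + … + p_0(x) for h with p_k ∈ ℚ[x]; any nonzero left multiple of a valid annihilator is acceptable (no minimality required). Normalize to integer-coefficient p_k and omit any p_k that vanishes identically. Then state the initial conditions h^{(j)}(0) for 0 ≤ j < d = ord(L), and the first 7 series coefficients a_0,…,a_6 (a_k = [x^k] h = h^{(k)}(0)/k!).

L = (16 - 32·x + 64·x^2) + (-8 + 8·x - 32·x^2)·Dx + (1 + 4·x^2)·Dx^2  (order 2).
h: a_k = 0, -6, -24, -40, -32, -96/5, -128/3, …
ICs: h(0) = 0, h′(0) = -6.

f: a_k = -1, -4, -8, -32/3, -32/3, -128/15, -256/45, …
g: a_k = 0, 6, 0, -8, 0, 96/5, 0, …
f·g: L₀ = L_f ⊗_s L_g, ord ≤ 1·2.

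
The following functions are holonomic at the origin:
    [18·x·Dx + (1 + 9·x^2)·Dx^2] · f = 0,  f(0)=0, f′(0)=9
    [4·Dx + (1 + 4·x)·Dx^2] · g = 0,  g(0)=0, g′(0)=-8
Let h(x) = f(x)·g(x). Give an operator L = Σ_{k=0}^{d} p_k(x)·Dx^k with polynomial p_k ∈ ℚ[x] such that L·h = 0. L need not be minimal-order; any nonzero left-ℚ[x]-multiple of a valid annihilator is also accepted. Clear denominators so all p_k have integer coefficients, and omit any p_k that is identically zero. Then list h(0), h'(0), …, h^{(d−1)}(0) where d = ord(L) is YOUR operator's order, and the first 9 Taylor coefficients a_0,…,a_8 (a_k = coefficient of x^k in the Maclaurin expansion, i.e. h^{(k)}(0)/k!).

L = (2448 + 17280·x + 76464·x^2 + 518400·x^3 + 1399680·x^4 + 2426112·x^5 + 1679616·x^7)·Dx + (452 + 10800·x + 98028·x^2 + 491184·x^3 + 1840320·x^4 + 4339008·x^5 + 6531840·x^6 + 1259712·x^7 + 5878656·x^8)·Dx^2 + (136 + 1912·x + 18576·x^2 + 103608·x^3 + 389448·x^4 + 1100304·x^5 + 2239488·x^6 + 3277584·x^7 + 1259712·x^8 + 3359232·x^9)·Dx^3 + (13 + 176·x + 1234·x^2 + 6048·x^3 + 22833·x^4 + 68688·x^5 + 154224·x^6 + 279936·x^7 + 399492·x^8 + 209952·x^9 + 419904·x^10)·Dx^4  (order 4).
h: a_k = 0, 0, -72, 144, -168, 720, -18504/5, 55824/5, -148968/5, …
ICs: h(0) = 0, h′(0) = 0, h′′(0) = -144, h′′′(0) = 864.

f: a_k = 0, 9, 0, -27, 0, 729/5, 0, -6561/7, 0, …
g: a_k = 0, -8, 16, -128/3, 128, -2048/5, 4096/3, -32768/7, 16384, …
Product ⇒ symmetric product L₀, ord ≤ 4.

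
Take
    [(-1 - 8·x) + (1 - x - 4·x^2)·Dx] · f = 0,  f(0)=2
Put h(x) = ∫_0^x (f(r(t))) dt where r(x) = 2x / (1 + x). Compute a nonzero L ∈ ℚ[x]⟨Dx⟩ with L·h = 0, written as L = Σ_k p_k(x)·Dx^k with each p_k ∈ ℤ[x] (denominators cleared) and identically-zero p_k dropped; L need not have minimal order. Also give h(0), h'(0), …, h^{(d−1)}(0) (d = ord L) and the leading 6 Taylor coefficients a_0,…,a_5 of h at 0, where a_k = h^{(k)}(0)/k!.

L = (2 + 34·x)·Dx + (-1 - x + 17·x^2 + 17·x^3)·Dx^2  (order 2).
h: a_k = 0, 2, 2, 12, 17, 612/5, …
ICs: h(0) = 0, h′(0) = 2.

f: a_k = 2, 2, 10, 18, 58, 130, …
Substitute x→r, Dx→(1/r')Dx; clear ⇒ L₀.
Integrate: L := L₀·Dx.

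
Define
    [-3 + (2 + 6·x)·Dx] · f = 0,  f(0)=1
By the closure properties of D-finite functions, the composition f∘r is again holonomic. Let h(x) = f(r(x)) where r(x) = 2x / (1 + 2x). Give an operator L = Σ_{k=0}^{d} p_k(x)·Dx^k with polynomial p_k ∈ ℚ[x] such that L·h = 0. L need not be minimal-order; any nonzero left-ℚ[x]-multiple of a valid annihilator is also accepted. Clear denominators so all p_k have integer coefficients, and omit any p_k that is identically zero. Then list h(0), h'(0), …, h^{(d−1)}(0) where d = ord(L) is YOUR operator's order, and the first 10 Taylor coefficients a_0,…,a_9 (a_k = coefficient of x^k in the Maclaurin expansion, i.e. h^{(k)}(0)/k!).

f: a_k = 1, 3/2, -9/8, 27/16, -405/128, 1701/256, -15309/1024, 72171/2048, -2814669/32768, 14073345/65536, …
f∘r: x↦r, Dx↦Dx/r' in L_f ⇒ L₀.
L = -3 + (1 + 10·x + 16·x^2)·Dx  (order 1).
h: a_k = 1, 3, -21/2, 87/2, -1677/8, 9069/8, -106305/16, 658335/16, -33903165/128, 224519505/128, …
ICs: h(0) = 1.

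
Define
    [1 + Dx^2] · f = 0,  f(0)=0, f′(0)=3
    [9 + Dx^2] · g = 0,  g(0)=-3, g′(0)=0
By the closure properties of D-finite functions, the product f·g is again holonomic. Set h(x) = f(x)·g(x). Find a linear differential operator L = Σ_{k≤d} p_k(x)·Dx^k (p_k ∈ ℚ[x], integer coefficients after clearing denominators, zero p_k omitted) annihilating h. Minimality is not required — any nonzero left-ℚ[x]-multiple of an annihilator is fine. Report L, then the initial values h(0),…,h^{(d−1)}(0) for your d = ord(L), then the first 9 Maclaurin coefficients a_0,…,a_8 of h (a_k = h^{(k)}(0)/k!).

L = 64 + 20·Dx^2 + Dx^4  (order 4).
h: a_k = 0, -9, 0, 42, 0, -186/5, 0, 508/35, 0, …
ICs: h(0) = 0, h′(0) = -9, h′′(0) = 0, h′′′(0) = 252.

f: a_k = 0, 3, 0, -1/2, 0, 1/40, 0, -1/1680, 0, …
g: a_k = -3, 0, 27/2, 0, -81/8, 0, 243/80, 0, -2187/4480, …
L₀ := L_f ⊗_s L_g (sym. prod.), ord ≤ 4.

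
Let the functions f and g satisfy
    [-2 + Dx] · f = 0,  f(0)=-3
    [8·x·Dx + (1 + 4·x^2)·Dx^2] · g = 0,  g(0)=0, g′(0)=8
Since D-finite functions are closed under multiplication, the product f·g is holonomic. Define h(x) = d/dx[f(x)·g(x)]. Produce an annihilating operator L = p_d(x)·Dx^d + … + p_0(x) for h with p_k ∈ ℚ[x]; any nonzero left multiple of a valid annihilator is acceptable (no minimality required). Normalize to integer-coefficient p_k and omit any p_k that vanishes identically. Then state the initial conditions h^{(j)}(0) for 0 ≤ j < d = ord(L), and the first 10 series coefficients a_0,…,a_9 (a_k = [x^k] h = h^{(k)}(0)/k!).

L = (4 + 40·x - 48·x^2 + 32·x^3) + (-24·x + 32·x^2 - 32·x^3)·Dx + (-1 + 2·x - 4·x^2 + 8·x^3)·Dx^2  (order 2).
h: a_k = -24, -96, -48, 128, -144, -704, 2976/5, 57856/21, -18416/7, -10323776/945, …
ICs: h(0) = -24, h′(0) = -96.

f: a_k = -3, -6, -6, -4, -2, -4/5, -4/15, -8/105, -2/105, -4/945, …
g: a_k = 0, 8, 0, -32/3, 0, 128/5, 0, -512/7, 0, 2048/9, …
L₀ := L_f ⊗_s L_g (sym. prod.), ord ≤ 2.
h₀' ⇒ L via d/dx closure of L₀.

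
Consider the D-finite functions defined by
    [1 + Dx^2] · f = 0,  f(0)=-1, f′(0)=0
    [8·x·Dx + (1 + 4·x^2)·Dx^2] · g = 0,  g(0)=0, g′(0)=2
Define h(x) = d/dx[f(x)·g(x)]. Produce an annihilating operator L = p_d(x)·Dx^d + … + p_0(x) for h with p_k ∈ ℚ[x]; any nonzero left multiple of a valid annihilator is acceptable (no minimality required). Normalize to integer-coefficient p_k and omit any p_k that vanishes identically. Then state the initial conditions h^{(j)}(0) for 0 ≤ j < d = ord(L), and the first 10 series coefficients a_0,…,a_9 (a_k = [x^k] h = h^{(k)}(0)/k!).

L = (3893 + 34584·x^2 + 286832·x^4 + 57600·x^6 + 768·x^8 - 10240·x^10 + 4096·x^12) + (2192·x + 44864·x^3 + 156160·x^5 + 51200·x^7 + 20480·x^9 + 16384·x^11)·Dx + (3978 + 36208·x^2 + 296160·x^4 + 76288·x^6 + 9728·x^8 - 4096·x^10 + 8192·x^12)·Dx^2 + (2192·x + 44864·x^3 + 156160·x^5 + 51200·x^7 + 20480·x^9 + 16384·x^11)·Dx^3 + (85 + 1624·x^2 + 9328·x^4 + 18688·x^6 + 8960·x^8 + 6144·x^10 + 4096·x^12)·Dx^4  (order 4).
h: a_k = -2, 0, 11, 0, -469/12, 0, 54431/360, 0, -801991/1344, 0, …
ICs: h(0) = -2, h′(0) = 0, h′′(0) = 22, h′′′(0) = 0.

f: a_k = -1, 0, 1/2, 0, -1/24, 0, 1/720, 0, -1/40320, 0, …
g: a_k = 0, 2, 0, -8/3, 0, 32/5, 0, -128/7, 0, 512/9, …
f·g: L₀ = L_f ⊗_s L_g, ord ≤ 2·2.
Differentiate: ansatz ord ≤ ord L₀ ⇒ L.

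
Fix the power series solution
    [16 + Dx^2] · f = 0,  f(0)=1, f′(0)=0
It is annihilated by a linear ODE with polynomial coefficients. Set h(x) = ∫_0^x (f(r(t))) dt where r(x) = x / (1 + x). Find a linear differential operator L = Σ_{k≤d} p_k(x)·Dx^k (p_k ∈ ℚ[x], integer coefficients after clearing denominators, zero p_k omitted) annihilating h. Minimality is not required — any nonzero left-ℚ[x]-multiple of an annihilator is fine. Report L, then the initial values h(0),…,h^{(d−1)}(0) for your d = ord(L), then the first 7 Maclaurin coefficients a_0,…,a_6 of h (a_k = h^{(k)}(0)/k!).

f: a_k = 1, 0, -8, 0, 32/3, 0, -256/45, …
Change of var in L_f (x↦r) gives L₀.
Integrate: L := L₀·Dx.
L = 16·Dx + (2 + 6·x + 6·x^2 + 2·x^3)·Dx^2 + (1 + 4·x + 6·x^2 + 4·x^3 + x^4)·Dx^3  (order 3).
h: a_k = 0, 1, 0, -8/3, 4, -8/3, -16/9, …
ICs: h(0) = 0, h′(0) = 1, h′′(0) = 0.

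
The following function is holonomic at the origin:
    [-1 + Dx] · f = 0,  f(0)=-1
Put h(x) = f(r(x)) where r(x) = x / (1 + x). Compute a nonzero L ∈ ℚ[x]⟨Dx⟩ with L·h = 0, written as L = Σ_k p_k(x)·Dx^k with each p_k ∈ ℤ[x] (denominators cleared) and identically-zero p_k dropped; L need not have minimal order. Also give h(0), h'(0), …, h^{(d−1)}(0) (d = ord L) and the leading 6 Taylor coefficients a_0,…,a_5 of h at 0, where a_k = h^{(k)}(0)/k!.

f: a_k = -1, -1, -1/2, -1/6, -1/24, -1/120, …
L₀ from L_f via x↦r, Dx↦r'^{-1}Dx.
L = -1 + (1 + 2·x + x^2)·Dx  (order 1).
h: a_k = -1, -1, 1/2, -1/6, -1/24, 19/120, …
ICs: h(0) = -1.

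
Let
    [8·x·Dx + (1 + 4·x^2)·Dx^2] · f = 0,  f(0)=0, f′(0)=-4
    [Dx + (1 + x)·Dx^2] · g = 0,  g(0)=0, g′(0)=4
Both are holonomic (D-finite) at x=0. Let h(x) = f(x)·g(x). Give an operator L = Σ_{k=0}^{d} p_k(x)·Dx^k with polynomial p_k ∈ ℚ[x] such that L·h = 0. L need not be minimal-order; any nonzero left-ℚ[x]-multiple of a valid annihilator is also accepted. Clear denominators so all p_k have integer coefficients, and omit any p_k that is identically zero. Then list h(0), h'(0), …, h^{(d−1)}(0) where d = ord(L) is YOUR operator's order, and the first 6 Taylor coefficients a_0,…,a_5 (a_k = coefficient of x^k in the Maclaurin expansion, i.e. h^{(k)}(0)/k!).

L = (288 + 560·x + 3584·x^2 + 8640·x^3 + 7680·x^4 + 3328·x^5 + 1024·x^7)·Dx + (258 + 1840·x + 6992·x^2 + 19264·x^3 + 29440·x^4 + 23808·x^5 + 8960·x^6 + 3072·x^7 + 3584·x^8)·Dx^2 + (36 + 628·x + 2496·x^2 + 6192·x^3 + 12288·x^4 + 15936·x^5 + 12288·x^6 + 5376·x^7 + 3072·x^8 + 2048·x^9)·Dx^3 + (17 + 66·x + 241·x^2 + 608·x^3 + 1152·x^4 + 1728·x^5 + 2016·x^6 + 1536·x^7 + 768·x^8 + 512·x^9 + 256·x^10)·Dx^4  (order 4).
h: a_k = 0, 0, -16, 8, 16, -20/3, …
ICs: h(0) = 0, h′(0) = 0, h′′(0) = -32, h′′′(0) = 48.

f: a_k = 0, -4, 0, 16/3, 0, -64/5, …
g: a_k = 0, 4, -2, 4/3, -1, 4/5, …
h₀=f·g: eliminate ⇒ L₀, order ≤ 2·2.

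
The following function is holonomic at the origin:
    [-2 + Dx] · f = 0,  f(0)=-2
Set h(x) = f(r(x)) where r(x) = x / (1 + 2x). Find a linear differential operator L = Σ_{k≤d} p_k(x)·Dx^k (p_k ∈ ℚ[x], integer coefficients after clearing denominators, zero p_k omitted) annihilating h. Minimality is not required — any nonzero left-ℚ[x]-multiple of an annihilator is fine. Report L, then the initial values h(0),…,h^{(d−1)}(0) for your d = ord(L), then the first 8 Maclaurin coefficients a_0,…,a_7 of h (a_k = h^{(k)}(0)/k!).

f: a_k = -2, -4, -4, -8/3, -4/3, -8/15, -8/45, -16/315, …
h₀=f(r): pull back L_f along r ⇒ L₀.
L = -2 + (1 + 4·x + 4·x^2)·Dx  (order 1).
h: a_k = -2, -4, 4, -8/3, -4/3, 152/15, -1208/45, 17456/315, …
ICs: h(0) = -2.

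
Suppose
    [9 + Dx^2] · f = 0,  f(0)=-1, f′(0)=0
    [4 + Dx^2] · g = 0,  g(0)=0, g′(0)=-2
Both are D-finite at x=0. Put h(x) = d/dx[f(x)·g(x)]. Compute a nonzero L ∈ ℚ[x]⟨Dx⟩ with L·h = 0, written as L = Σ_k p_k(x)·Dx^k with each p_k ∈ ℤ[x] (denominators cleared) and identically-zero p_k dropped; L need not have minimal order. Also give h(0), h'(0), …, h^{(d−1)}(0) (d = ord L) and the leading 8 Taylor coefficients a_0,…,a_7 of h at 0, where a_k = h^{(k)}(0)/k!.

L = 25 + 26·Dx^2 + Dx^4  (order 4).
h: a_k = 2, 0, -31, 0, 781/12, 0, -19531/360, 0, …
ICs: h(0) = 2, h′(0) = 0, h′′(0) = -62, h′′′(0) = 0.

f: a_k = -1, 0, 9/2, 0, -27/8, 0, 81/80, 0, …
g: a_k = 0, -2, 0, 4/3, 0, -4/15, 0, 8/315, …
Product ⇒ symmetric product L₀, ord ≤ 4.
Derive L from L₀ (diff closure).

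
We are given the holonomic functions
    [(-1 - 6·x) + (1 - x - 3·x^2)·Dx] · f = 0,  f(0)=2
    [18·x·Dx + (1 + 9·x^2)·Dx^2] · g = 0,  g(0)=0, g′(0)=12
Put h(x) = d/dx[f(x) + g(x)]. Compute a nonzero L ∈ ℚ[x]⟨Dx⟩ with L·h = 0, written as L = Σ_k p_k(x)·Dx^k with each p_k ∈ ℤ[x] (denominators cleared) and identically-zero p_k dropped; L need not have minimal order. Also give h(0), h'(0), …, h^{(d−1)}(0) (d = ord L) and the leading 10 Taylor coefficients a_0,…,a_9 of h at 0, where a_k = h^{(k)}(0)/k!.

f: a_k = 2, 2, 8, 14, 38, 80, 194, 434, 1016, 2318, …
g: a_k = 0, 12, 0, -36, 0, 972/5, 0, -8748/7, 0, 8748, …
h₀=f+g: left-lcm gives L₀, ord ≤ 3.
Differentiate: ansatz ord ≤ ord L₀ ⇒ L.
L = (-72 + 288·x + 4428·x^2 + 9720·x^3 + 33534·x^4 + 13122·x^6) + (30 + 180·x + 144·x^2 + 1728·x^3 + 9153·x^4 + 23814·x^5 + 2187·x^6 + 13122·x^7)·Dx + (-4 - 14·x - 114·x^2 + 36·x^3 - 459·x^4 + 1539·x^5 + 2430·x^6 + 729·x^7 + 2187·x^8)·Dx^2  (order 2).
h: a_k = 14, 16, -66, 152, 1372, 1164, -5710, 8128, 99594, 53660, …
ICs: h(0) = 14, h′(0) = 16.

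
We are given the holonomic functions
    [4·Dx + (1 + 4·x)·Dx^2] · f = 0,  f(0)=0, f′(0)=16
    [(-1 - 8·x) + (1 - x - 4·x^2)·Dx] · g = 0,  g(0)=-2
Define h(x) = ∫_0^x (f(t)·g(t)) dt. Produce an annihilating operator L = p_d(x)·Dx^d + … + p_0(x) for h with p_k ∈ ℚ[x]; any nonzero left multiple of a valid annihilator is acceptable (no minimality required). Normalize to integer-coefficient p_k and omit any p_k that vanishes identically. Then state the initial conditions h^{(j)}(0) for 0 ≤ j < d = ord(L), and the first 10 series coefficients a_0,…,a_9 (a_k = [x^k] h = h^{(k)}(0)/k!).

L = (12 + 64·x)·Dx + (-2 + 28·x + 80·x^2)·Dx^2 + (-1 - 3·x + 8·x^2 + 16·x^3)·Dx^3  (order 3).
h: a_k = 0, 0, -16, 32/3, -200/3, 224/3, -17488/45, 69344/105, -20500/7, 6362912/945, …
ICs: h(0) = 0, h′(0) = 0, h′′(0) = -32.

f: a_k = 0, 16, -32, 256/3, -256, 4096/5, -8192/3, 65536/7, -32768, 1048576/9, …
g: a_k = -2, -2, -10, -18, -58, -130, -362, -882, -2330, -5858, …
L₀ := L_f ⊗_s L_g (sym. prod.), ord ≤ 2.
∫: right-multiply L₀ by Dx.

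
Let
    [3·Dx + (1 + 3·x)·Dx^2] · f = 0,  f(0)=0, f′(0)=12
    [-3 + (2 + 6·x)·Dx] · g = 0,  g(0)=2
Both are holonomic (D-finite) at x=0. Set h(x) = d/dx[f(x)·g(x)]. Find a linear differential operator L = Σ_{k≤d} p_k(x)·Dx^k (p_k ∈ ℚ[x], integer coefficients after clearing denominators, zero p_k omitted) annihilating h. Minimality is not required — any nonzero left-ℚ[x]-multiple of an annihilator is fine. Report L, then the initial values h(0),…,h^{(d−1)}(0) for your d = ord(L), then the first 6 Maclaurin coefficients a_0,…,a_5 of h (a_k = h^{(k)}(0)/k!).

L = 9 + (24 + 72·x)·Dx + (4 + 24·x + 36·x^2)·Dx^2  (order 2).
h: a_k = 24, 0, -27, 108, -5751/16, 22599/20, …
ICs: h(0) = 24, h′(0) = 0.

f: a_k = 0, 12, -18, 36, -81, 972/5, …
g: a_k = 2, 3, -9/4, 27/8, -405/64, 1701/128, …
Sym-product of L_f,L_g gives L₀ (≤ ord 2).
Differentiate: ansatz ord ≤ ord L₀ ⇒ L.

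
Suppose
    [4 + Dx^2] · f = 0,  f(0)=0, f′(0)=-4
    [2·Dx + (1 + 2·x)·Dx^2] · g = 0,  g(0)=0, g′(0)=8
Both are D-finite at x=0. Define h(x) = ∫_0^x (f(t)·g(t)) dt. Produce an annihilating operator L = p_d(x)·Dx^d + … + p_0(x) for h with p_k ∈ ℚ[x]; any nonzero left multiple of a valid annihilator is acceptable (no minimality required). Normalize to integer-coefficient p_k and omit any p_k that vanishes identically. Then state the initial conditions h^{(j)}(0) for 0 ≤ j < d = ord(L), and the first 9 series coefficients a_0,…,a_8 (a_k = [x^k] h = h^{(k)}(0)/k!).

L = (-48 + 192·x + 1216·x^2 + 2048·x^3 + 1024·x^4)·Dx + (32 + 320·x + 768·x^2 + 512·x^3)·Dx^2 + (160·x + 672·x^2 + 1024·x^3 + 512·x^4)·Dx^3 + (8 + 80·x + 192·x^2 + 128·x^3)·Dx^4 + (3 + 28·x + 92·x^2 + 128·x^3 + 64·x^4)·Dx^5  (order 5).
h: a_k = 0, 0, 0, -32/3, 8, -64/15, 64/9, -704/63, 248/15, …
ICs: h(0) = 0, h′(0) = 0, h′′(0) = 0, h′′′(0) = -64, h′′′′(0) = 192.

f: a_k = 0, -4, 0, 8/3, 0, -8/15, 0, 16/315, 0, …
g: a_k = 0, 8, -8, 32/3, -16, 128/5, -128/3, 512/7, -128, …
h₀=f·g: eliminate ⇒ L₀, order ≤ 2·2.
Integrate: L := L₀·Dx.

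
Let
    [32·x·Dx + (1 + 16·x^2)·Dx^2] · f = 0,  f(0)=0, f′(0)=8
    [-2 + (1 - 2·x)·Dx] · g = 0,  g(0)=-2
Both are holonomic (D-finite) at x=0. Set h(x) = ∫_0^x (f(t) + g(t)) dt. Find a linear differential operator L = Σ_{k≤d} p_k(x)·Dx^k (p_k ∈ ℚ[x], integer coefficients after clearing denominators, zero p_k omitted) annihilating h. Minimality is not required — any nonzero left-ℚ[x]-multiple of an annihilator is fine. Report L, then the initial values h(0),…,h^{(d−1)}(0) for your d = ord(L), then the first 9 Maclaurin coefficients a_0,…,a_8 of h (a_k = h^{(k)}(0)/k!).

f: a_k = 0, 8, 0, -128/3, 0, 2048/5, 0, -32768/7, 0, …
g: a_k = -2, -4, -8, -16, -32, -64, -128, -256, -512, …
Weyl lclm of L_f,L_g ⇒ L₀ (ord ≤ 3).
h=∫h₀ ⇒ L = L₀·Dx.
L = (32 - 256·x - 1536·x^2)·Dx^2 + (-14 + 32·x + 160·x^2 - 1536·x^3)·Dx^3 + (1 + 6·x + 96·x^3 - 256·x^4)·Dx^4  (order 4).
h: a_k = 0, -2, 2, -8/3, -44/3, -32/5, 288/5, -128/7, -4320/7, …
ICs: h(0) = 0, h′(0) = -2, h′′(0) = 4, h′′′(0) = -16.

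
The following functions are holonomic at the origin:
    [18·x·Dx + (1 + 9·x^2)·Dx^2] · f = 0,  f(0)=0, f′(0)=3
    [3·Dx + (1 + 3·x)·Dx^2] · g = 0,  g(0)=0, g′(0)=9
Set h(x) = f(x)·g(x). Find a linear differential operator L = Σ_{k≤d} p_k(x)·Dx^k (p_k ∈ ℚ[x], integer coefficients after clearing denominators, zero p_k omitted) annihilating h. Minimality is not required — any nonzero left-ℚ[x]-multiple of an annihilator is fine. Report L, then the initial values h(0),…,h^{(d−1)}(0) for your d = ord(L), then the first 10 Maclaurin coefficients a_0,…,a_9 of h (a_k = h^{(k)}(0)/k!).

L = (648 + 3564·x + 19440·x^2 + 113724·x^3 + 262440·x^4 + 341172·x^5 + 236196·x^7)·Dx + (162 + 3348·x + 24948·x^2 + 117612·x^3 + 396576·x^4 + 813564·x^5 + 918540·x^6 + 236196·x^7 + 826686·x^8)·Dx^2 + (36 + 576·x + 5184·x^2 + 25272·x^3 + 87480·x^4 + 227448·x^5 + 419904·x^6 + 472392·x^7 + 236196·x^8 + 472392·x^9)·Dx^3 + (5 + 54·x + 333·x^2 + 1512·x^3 + 5346·x^4 + 14580·x^5 + 30618·x^6 + 52488·x^7 + 59049·x^8 + 39366·x^9 + 59049·x^10)·Dx^4  (order 4).
h: a_k = 0, 0, 27, -81/2, 0, -243/4, 3159/5, -24057/20, 0, -793881/280, …
ICs: h(0) = 0, h′(0) = 0, h′′(0) = 54, h′′′(0) = -243.

f: a_k = 0, 3, 0, -9, 0, 243/5, 0, -2187/7, 0, 2187, …
g: a_k = 0, 9, -27/2, 27, -243/4, 729/5, -729/2, 6561/7, -19683/8, 6561, …
L₀ := L_f ⊗_s L_g (sym. prod.), ord ≤ 4.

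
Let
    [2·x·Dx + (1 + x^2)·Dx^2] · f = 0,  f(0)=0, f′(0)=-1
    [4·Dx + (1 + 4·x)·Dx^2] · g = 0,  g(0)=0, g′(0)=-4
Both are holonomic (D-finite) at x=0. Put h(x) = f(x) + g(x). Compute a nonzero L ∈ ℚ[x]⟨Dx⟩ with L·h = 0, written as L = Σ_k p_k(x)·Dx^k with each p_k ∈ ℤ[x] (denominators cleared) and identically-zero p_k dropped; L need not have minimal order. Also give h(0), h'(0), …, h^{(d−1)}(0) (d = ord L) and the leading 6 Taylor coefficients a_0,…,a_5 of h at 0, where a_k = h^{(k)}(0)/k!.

f: a_k = 0, -1, 0, 1/3, 0, -1/5, …
g: a_k = 0, -4, 8, -64/3, 64, -1024/5, …
Weyl lclm of L_f,L_g ⇒ L₀ (ord ≤ 4).
L = (-4 - 48·x + 12·x^2 + 16·x^3)·Dx + (-17 - 8·x - 45·x^2 + 24·x^3 + 32·x^4)·Dx^2 + (-2 - 7·x + 4·x^2 + x^3 + 6·x^4 + 8·x^5)·Dx^3  (order 3).
h: a_k = 0, -5, 8, -21, 64, -205, …
ICs: h(0) = 0, h′(0) = -5, h′′(0) = 16.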